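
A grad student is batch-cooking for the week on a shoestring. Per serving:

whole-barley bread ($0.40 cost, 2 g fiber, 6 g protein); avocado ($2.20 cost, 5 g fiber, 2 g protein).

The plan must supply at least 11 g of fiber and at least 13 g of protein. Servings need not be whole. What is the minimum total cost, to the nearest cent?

$2.20

An LP optimum is at a vertex; with two nutrient constraints at most two foods are used. Check each candidate.
whole-barley bread only: max(11/2, 13/6) = 5.5 servings → $2.20.
avocado only: max(11/5, 13/2) = 6.5 servings → $14.30.
whole-barley bread + avocado with both tight: 1.654 servings and 1.538 servings → $4.05.
So the least-cost plan costs $2.20.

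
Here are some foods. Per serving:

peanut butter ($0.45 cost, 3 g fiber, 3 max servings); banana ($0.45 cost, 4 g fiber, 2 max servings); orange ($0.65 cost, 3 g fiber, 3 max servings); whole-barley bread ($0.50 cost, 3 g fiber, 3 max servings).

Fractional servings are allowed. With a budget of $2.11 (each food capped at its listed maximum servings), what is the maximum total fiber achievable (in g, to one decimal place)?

Fiber per dollar: banana 8.889, peanut butter 6.667, whole-barley bread 6, orange 4.615.
Take 2 servings of banana: spends $0.90, +8.0 g fiber (running total 8.0 g).
Take 2.689 servings of peanut butter: spends $1.21, +8.1 g fiber (running total 16.1 g).
Filling greedily by fiber-per-dollar is optimal for one linear limit, giving 16.1 g.

16.1 g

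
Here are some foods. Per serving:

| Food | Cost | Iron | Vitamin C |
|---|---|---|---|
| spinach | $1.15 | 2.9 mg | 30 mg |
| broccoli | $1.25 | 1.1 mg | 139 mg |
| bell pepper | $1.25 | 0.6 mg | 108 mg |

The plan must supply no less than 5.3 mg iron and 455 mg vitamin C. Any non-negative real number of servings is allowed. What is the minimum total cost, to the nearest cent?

$4.65

An LP optimum is at a vertex; with two nutrient constraints at most two foods are used. Check each candidate.
spinach only: max(5.3/2.9, 455/30) = 15.17 servings → $17.44.
broccoli only: max(5.3/1.1, 455/139) = 4.818 servings → $6.02.
bell pepper only: max(5.3/0.6, 455/108) = 8.833 servings → $11.04.
spinach + broccoli with both tight: 0.6382 servings and 3.136 servings → $4.65.
spinach + bell pepper with both tight: 1.014 servings and 3.931 servings → $6.08.
broccoli + bell pepper: intersection lies outside the first quadrant.
So the least-cost plan costs $4.65.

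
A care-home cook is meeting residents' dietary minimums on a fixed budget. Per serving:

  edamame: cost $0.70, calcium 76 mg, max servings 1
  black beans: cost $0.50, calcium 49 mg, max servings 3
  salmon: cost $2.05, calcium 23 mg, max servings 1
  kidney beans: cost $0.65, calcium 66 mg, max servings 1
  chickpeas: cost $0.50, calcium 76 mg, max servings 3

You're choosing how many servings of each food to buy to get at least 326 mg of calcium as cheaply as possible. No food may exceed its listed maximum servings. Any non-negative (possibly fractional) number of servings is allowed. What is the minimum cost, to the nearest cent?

$2.42

Cost per mg of calcium: chickpeas $0.0066, edamame $0.0092, kidney beans $0.0098, black beans $0.0102, salmon $0.0891.
Take 3 servings of chickpeas: +228.0 mg calcium for $1.50 (total $1.50, still need 98.0 mg).
Take 1 serving of edamame: +76.0 mg calcium for $0.70 (total $2.20, still need 22.0 mg).
Take 0.3333 servings of kidney beans: +22.0 mg calcium for $0.22 (total $2.42, still need 0.0 mg).
Filling from the cheapest source first is optimal under one linear minimum: $2.42.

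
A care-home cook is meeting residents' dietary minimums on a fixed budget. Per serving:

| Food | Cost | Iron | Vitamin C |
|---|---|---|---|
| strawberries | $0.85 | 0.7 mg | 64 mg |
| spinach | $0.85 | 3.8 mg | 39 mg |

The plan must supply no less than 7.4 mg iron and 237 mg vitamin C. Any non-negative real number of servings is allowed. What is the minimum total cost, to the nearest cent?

$3.62

Compare the cost at each extreme point of the feasible region.
strawberries only: max(7.4/0.7, 237/64) = 10.57 servings → $8.99.
spinach only: max(7.4/3.8, 237/39) = 6.077 servings → $5.17.
strawberries + spinach with both tight: 2.835 servings and 1.425 servings → $3.62.
So the least-cost plan costs $3.62.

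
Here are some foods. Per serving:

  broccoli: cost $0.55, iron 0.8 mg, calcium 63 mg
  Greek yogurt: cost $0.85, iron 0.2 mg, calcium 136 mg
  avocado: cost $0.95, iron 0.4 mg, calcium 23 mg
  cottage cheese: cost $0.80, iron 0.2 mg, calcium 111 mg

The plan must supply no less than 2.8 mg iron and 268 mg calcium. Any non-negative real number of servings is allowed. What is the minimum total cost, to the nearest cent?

$2.21

This is a tiny linear program; its minimum lies at a vertex of the feasible set. List the vertices and price them.
broccoli only: max(2.8/0.8, 268/63) = 4.254 servings → $2.34.
Greek yogurt only: max(2.8/0.2, 268/136) = 14 servings → $11.90.
avocado only: max(2.8/0.4, 268/23) = 11.65 servings → $11.07.
cottage cheese only: max(2.8/0.2, 268/111) = 14 servings → $11.20.
broccoli + Greek yogurt with both tight: 3.401 servings and 0.395 servings → $2.21.
broccoli + avocado: the both-tight solution has a negative serving — not a feasible corner.
broccoli + cottage cheese with both tight: 3.375 servings and 0.4987 servings → $2.26.
Greek yogurt + avocado with both tight: 0.8594 servings and 6.57 servings → $6.97.
Greek yogurt + cottage cheese: intersection lies outside the first quadrant.
avocado + cottage cheese with both tight: 6.462 servings and 1.075 servings → $7.00.
So the least-cost plan costs $2.21.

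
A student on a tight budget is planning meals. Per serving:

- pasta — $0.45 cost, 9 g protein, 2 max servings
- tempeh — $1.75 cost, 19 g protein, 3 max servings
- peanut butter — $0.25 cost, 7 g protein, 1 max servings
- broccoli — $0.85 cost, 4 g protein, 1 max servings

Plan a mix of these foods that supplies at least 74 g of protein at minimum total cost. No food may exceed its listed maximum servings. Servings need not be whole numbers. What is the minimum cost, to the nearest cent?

$5.66

Cost per g of protein: peanut butter $0.0357, pasta $0.0500, tempeh $0.0921, broccoli $0.2125.
Take 1 serving of peanut butter: +7.0 g protein for $0.25 (total $0.25, still need 67.0 g).
Take 2 servings of pasta: +18.0 g protein for $0.90 (total $1.15, still need 49.0 g).
Take 2.579 servings of tempeh: +49.0 g protein for $4.51 (total $5.66, still need 0.0 g).
Greedy by cheapest-per-g is optimal for a single linear constraint, so the minimum cost is $5.66.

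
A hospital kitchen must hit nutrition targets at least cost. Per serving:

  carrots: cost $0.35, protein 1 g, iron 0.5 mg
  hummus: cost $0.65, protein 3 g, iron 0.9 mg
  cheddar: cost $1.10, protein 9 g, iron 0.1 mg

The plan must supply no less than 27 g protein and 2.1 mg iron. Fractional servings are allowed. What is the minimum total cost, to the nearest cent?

Compare the cost at each extreme point of the feasible region.
carrots only: max(27/1, 2.1/0.5) = 27 servings → $9.45.
hummus only: max(27/3, 2.1/0.9) = 9 servings → $5.85.
cheddar only: max(27/9, 2.1/0.1) = 21 servings → $23.10.
carrots + hummus: the both-tight solution has a negative serving — not a feasible corner.
carrots + cheddar with both tight: 3.682 servings and 2.591 servings → $4.14.
hummus + cheddar with both tight: 2.077 servings and 2.308 servings → $3.89.
Cheapest feasible corner: $3.89.

$3.89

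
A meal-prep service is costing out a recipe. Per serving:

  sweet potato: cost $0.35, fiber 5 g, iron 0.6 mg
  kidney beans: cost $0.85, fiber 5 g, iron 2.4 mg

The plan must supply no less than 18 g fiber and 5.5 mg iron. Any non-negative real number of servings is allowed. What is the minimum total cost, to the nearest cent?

For a min-cost LP with two ≥-constraints, a basic feasible solution has at most two positive variables.
sweet potato only: max(18/5, 5.5/0.6) = 9.167 servings → $3.21.
kidney beans only: max(18/5, 5.5/2.4) = 3.6 servings → $3.06.
sweet potato + kidney beans with both tight: 1.744 servings and 1.856 servings → $2.19.
The minimum over all feasible corners is $2.19.

$2.19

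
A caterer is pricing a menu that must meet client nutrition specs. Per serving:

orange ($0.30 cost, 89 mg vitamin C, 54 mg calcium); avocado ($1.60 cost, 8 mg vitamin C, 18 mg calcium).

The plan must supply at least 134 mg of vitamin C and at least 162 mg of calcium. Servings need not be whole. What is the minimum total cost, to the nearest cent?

Two binding constraints pin down two serving amounts, so the optimal mix uses at most two foods. The candidates are each food alone (scaled to the tighter of vitamin C/calcium) and each pair with both constraints tight.
orange only: max(134/89, 162/54) = 3 servings → $0.90.
avocado only: max(134/8, 162/18) = 16.75 servings → $26.80.
orange + avocado with both tight: 0.9538 servings and 6.138 servings → $10.11.
So the least-cost plan costs $0.90.

$0.90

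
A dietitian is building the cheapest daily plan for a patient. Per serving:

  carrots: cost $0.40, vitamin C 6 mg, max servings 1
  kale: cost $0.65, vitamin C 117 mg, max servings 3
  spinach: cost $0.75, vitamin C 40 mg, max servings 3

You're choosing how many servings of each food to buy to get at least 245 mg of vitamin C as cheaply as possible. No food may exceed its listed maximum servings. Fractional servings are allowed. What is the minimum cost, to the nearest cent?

$1.36

Cost per mg of vitamin C: kale $0.0056, spinach $0.0187, carrots $0.0667.
Take 2.094 servings of kale: +245.0 mg vitamin C for $1.36 (total $1.36, still need 0.0 mg).
Greedy by cheapest-per-mg is optimal for a single linear constraint, so the minimum cost is $1.36.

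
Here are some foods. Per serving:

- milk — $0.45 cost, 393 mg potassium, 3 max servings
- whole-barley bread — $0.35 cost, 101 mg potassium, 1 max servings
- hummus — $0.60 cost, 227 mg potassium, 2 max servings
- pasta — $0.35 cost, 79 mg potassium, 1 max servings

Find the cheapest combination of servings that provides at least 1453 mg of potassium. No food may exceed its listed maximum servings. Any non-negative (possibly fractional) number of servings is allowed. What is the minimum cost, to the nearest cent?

Cost per mg of potassium: milk $0.0011, hummus $0.0026, whole-barley bread $0.0035, pasta $0.0044.
Take 3 servings of milk: +1179.0 mg potassium for $1.35 (total $1.35, still need 274.0 mg).
Take 1.207 servings of hummus: +274.0 mg potassium for $0.72 (total $2.07, still need 0.0 mg).
Filling from the cheapest source first is optimal under one linear minimum: $2.07.

$2.07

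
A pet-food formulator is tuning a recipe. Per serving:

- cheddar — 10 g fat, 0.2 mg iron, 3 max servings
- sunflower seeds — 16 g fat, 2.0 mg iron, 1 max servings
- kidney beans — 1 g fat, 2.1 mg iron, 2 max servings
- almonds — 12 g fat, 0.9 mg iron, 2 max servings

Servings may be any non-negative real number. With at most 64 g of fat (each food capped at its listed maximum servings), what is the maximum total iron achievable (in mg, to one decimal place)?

Iron per g fat: kidney beans 2.1, sunflower seeds 0.125, almonds 0.075, cheddar 0.02.
Take 2 servings of kidney beans: uses 2 g fat, +4.2 mg iron (running total 4.2 mg).
Take 1 serving of sunflower seeds: uses 16 g fat, +2.0 mg iron (running total 6.2 mg).
Take 2 servings of almonds: uses 24 g fat, +1.8 mg iron (running total 8.0 mg).
Take 2.2 servings of cheddar: uses 22 g fat, +0.4 mg iron (running total 8.4 mg).
Greedy by best ratio exhausts the fat allowance optimally: 8.4 mg.

8.4 mg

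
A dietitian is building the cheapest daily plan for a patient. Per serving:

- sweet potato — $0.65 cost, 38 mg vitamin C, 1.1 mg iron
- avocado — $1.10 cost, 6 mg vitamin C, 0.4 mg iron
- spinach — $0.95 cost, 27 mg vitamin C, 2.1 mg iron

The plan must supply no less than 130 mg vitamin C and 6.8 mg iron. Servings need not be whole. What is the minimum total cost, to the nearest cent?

$3.35

A basic optimal solution has at most two foods positive. Try each food alone and each pair with both targets met exactly.
sweet potato only: max(130/38, 6.8/1.1) = 6.182 servings → $4.02.
avocado only: max(130/6, 6.8/0.4) = 21.67 servings → $23.83.
spinach only: max(130/27, 6.8/2.1) = 4.815 servings → $4.57.
sweet potato + avocado with both tight: 1.302 servings and 13.42 servings → $15.61.
sweet potato + spinach with both tight: 1.784 servings and 2.303 servings → $3.35.
avocado + spinach with both targets exact would need a negative amount; discard.
The minimum over all feasible corners is $3.35.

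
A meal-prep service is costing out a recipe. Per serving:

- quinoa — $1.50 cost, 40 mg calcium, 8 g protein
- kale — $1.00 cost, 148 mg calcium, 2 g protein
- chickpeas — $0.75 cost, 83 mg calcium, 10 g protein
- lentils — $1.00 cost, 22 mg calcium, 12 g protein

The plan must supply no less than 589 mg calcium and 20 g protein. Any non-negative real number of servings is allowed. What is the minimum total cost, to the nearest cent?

$4.24

For a min-cost LP with two ≥-constraints, a basic feasible solution has at most two positive variables.
quinoa only: max(589/40, 20/8) = 14.72 servings → $22.09.
kale only: max(589/148, 20/2) = 10 servings → $10.00.
chickpeas only: max(589/83, 20/10) = 7.096 servings → $5.32.
lentils only: max(589/22, 20/12) = 26.77 servings → $26.77.
quinoa + kale with both tight: 1.614 servings and 3.543 servings → $5.96.
quinoa + chickpeas: the both-tight solution has a negative serving — not a feasible corner.
quinoa + lentils: intersection lies outside the first quadrant.
kale + chickpeas with both tight: 3.219 servings and 1.356 servings → $4.24.
kale + lentils with both tight: 3.827 servings and 1.029 servings → $4.86.
chickpeas + lentils: intersection lies outside the first quadrant.
So the least-cost plan costs $4.24.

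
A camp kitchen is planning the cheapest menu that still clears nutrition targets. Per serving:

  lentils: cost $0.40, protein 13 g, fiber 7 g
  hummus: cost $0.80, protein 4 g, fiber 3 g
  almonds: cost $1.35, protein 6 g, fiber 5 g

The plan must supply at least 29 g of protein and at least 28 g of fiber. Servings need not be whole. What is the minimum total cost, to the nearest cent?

$1.60

Check every corner: each single food scaled to meet both minima, and each pair solved so both constraints bind.
lentils only: max(29/13, 28/7) = 4 servings → $1.60.
hummus only: max(29/4, 28/3) = 9.333 servings → $7.47.
almonds only: max(29/6, 28/5) = 5.6 servings → $7.56.
lentils + hummus: intersection lies outside the first quadrant.
lentils + almonds with both targets exact would need a negative amount; discard.
hummus + almonds with both targets exact would need a negative amount; discard.
The minimum over all feasible corners is $1.60.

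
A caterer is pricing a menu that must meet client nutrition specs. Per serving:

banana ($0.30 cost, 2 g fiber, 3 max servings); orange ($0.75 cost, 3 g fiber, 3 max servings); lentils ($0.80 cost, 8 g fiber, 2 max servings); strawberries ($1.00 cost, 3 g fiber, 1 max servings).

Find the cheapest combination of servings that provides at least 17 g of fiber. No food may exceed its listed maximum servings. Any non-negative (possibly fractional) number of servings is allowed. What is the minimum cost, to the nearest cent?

Cost per g of fiber: lentils $0.1000, banana $0.1500, orange $0.2500, strawberries $0.3333.
Take 2 servings of lentils: +16.0 g fiber for $1.60 (total $1.60, still need 1.0 g).
Take 0.5 servings of banana: +1.0 g fiber for $0.15 (total $1.75, still need 0.0 g).
Greedy by cheapest-per-g is optimal for a single linear constraint, so the minimum cost is $1.75.

$1.75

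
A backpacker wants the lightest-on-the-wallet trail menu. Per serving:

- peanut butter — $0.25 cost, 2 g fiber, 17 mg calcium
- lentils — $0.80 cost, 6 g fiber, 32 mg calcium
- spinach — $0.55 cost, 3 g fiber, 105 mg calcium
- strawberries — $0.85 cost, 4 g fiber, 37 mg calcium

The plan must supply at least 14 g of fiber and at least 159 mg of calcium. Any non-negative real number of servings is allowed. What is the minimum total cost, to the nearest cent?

Check every corner: each single food scaled to meet both minima, and each pair solved so both constraints bind.
peanut butter only: max(14/2, 159/17) = 9.353 servings → $2.34.
lentils only: max(14/6, 159/32) = 4.969 servings → $3.98.
spinach only: max(14/3, 159/105) = 4.667 servings → $2.57.
strawberries only: max(14/4, 159/37) = 4.297 servings → $3.65.
peanut butter + lentils: intersection lies outside the first quadrant.
peanut butter + spinach with both tight: 6.245 servings and 0.5031 servings → $1.84.
peanut butter + strawberries: intersection lies outside the first quadrant.
lentils + spinach with both tight: 1.86 servings and 0.9476 servings → $2.01.
lentils + strawberries: intersection lies outside the first quadrant.
spinach + strawberries with both tight: 0.3819 servings and 3.214 servings → $2.94.
So the least-cost plan costs $1.84.

$1.84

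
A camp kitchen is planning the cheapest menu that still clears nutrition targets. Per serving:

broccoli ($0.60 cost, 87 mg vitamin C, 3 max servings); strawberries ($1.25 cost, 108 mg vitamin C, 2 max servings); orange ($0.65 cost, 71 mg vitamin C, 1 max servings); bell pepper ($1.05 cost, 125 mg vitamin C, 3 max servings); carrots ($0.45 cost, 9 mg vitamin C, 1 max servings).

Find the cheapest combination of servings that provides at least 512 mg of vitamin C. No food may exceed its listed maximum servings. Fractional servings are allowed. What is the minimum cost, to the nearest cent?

Cost per mg of vitamin C: broccoli $0.0069, bell pepper $0.0084, orange $0.0092, strawberries $0.0116, carrots $0.0500.
Take 3 servings of broccoli: +261.0 mg vitamin C for $1.80 (total $1.80, still need 251.0 mg).
Take 2.008 servings of bell pepper: +251.0 mg vitamin C for $2.11 (total $3.91, still need 0.0 mg).
Greedy by cheapest-per-mg is optimal for a single linear constraint, so the minimum cost is $3.91.

$3.91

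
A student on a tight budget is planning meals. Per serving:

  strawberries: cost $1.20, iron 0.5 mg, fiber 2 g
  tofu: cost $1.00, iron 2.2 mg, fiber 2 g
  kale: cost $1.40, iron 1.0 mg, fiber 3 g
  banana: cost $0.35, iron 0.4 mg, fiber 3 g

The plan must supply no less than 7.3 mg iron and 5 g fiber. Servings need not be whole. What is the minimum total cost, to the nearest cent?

Check every corner: each single food scaled to meet both minima, and each pair solved so both constraints bind.
strawberries only: max(7.3/0.5, 5/2) = 14.6 servings → $17.52.
tofu only: max(7.3/2.2, 5/2) = 3.318 servings → $3.32.
kale only: max(7.3/1.0, 5/3) = 7.3 servings → $10.22.
banana only: max(7.3/0.4, 5/3) = 18.25 servings → $6.39.
strawberries + tofu: the both-tight solution has a negative serving — not a feasible corner.
strawberries + kale: intersection lies outside the first quadrant.
strawberries + banana: the both-tight solution has a negative serving — not a feasible corner.
tofu + kale: intersection lies outside the first quadrant.
tofu + banana: the both-tight solution has a negative serving — not a feasible corner.
kale + banana: the both-tight solution has a negative serving — not a feasible corner.
Cheapest feasible corner: $3.32.

$3.32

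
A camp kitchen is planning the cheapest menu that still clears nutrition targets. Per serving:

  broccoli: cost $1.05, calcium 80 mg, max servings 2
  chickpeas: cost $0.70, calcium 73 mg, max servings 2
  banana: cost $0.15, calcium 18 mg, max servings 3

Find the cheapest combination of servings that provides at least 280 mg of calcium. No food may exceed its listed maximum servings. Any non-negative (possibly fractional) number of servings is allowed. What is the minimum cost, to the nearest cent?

$2.90

Cost per mg of calcium: banana $0.0083, chickpeas $0.0096, broccoli $0.0131.
Take 3 servings of banana: +54.0 mg calcium for $0.45 (total $0.45, still need 226.0 mg).
Take 2 servings of chickpeas: +146.0 mg calcium for $1.40 (total $1.85, still need 80.0 mg).
Take 1 serving of broccoli: +80.0 mg calcium for $1.05 (total $2.90, still need 0.0 mg).
Greedy by cheapest-per-mg is optimal for a single linear constraint, so the minimum cost is $2.90.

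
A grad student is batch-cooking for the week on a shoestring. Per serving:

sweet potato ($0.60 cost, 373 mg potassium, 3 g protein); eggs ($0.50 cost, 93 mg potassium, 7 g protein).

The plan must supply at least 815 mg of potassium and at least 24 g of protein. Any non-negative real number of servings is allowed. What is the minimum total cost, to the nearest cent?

This is a tiny linear program; its minimum lies at a vertex of the feasible set. List the vertices and price them.
sweet potato only: max(815/373, 24/3) = 8 servings → $4.80.
eggs only: max(815/93, 24/7) = 8.763 servings → $4.38.
sweet potato + eggs with both tight: 1.489 servings and 2.79 servings → $2.29.
The minimum over all feasible corners is $2.29.

$2.29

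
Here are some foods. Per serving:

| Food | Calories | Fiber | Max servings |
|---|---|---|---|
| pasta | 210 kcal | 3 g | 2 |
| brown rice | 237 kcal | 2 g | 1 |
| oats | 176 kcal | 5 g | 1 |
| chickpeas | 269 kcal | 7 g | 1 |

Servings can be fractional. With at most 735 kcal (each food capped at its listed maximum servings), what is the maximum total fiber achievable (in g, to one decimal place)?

Fiber per kcal: oats 0.02841, chickpeas 0.02602, pasta 0.01429, brown rice 0.008439.
Take 1 serving of oats: uses 176 kcal, +5.0 g fiber (running total 5.0 g).
Take 1 serving of chickpeas: uses 269 kcal, +7.0 g fiber (running total 12.0 g).
Take 1.381 servings of pasta: uses 290 kcal, +4.1 g fiber (running total 16.1 g).
Greedy by best ratio exhausts the calories allowance optimally: 16.1 g.

16.1 g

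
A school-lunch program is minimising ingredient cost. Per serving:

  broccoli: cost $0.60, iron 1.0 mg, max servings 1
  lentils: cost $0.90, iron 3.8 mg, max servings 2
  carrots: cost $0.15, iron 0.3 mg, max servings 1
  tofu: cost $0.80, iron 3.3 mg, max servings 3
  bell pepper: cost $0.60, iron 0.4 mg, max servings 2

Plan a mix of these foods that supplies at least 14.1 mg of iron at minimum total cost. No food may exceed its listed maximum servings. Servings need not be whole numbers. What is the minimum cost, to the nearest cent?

$3.38

Cost per mg of iron: lentils $0.2368, tofu $0.2424, carrots $0.5000, broccoli $0.6000, bell pepper $1.5000.
Take 2 servings of lentils: +7.6 mg iron for $1.80 (total $1.80, still need 6.5 mg).
Take 1.97 servings of tofu: +6.5 mg iron for $1.58 (total $3.38, still need 0.0 mg).
Filling from the cheapest source first is optimal under one linear minimum: $3.38.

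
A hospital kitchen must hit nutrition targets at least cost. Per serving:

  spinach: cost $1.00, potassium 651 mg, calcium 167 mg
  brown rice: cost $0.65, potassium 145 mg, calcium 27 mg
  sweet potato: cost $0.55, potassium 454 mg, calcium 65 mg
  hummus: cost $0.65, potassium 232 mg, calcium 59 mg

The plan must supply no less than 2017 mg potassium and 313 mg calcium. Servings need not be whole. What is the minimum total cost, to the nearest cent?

spinach only: max(2017/651, 313/167) = 3.098 servings → $3.10.
brown rice only: max(2017/145, 313/27) = 13.91 servings → $9.04.
sweet potato only: max(2017/454, 313/65) = 4.815 servings → $2.65.
hummus only: max(2017/232, 313/59) = 8.694 servings → $5.65.
spinach + brown rice with both targets exact would need a negative amount; discard.
spinach + sweet potato with both tight: 0.3282 servings and 3.972 servings → $2.51.
spinach + hummus: the both-tight solution has a negative serving — not a feasible corner.
brown rice + sweet potato with both tight: 3.882 servings and 3.203 servings → $4.28.
brown rice + hummus: the both-tight solution has a negative serving — not a feasible corner.
sweet potato + hummus with both tight: 3.963 servings and 0.9394 servings → $2.79.
The minimum over all feasible corners is $2.51.

$2.51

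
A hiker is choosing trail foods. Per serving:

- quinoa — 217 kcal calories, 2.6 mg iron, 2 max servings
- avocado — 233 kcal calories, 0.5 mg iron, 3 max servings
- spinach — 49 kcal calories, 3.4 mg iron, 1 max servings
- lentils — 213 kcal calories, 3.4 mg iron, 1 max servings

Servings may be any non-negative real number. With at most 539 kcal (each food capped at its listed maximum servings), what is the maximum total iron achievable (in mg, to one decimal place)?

10.1 mg

Iron per kcal: spinach 0.06939, lentils 0.01596, quinoa 0.01198, avocado 0.002146.
Take 1 serving of spinach: uses 49 kcal, +3.4 mg iron (running total 3.4 mg).
Take 1 serving of lentils: uses 213 kcal, +3.4 mg iron (running total 6.8 mg).
Take 1.276 servings of quinoa: uses 277 kcal, +3.3 mg iron (running total 10.1 mg).
Greedy by best ratio exhausts the calories allowance optimally: 10.1 mg.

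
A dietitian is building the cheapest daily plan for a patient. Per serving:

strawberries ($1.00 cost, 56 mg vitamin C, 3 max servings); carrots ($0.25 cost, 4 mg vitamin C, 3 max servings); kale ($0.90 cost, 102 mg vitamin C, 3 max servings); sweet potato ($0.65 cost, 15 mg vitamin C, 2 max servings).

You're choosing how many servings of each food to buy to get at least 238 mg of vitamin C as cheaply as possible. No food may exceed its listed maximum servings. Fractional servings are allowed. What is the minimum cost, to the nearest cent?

Cost per mg of vitamin C: kale $0.0088, strawberries $0.0179, sweet potato $0.0433, carrots $0.0625.
Take 2.333 servings of kale: +238.0 mg vitamin C for $2.10 (total $2.10, still need 0.0 mg).
Filling from the cheapest source first is optimal under one linear minimum: $2.10.

$2.10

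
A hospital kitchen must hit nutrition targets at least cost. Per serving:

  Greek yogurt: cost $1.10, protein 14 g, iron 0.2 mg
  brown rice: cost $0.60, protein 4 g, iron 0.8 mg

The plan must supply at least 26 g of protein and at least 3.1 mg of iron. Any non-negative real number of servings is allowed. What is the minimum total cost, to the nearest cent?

Compare the cost at each extreme point of the feasible region.
Greek yogurt only: max(26/14, 3.1/0.2) = 15.5 servings → $17.05.
brown rice only: max(26/4, 3.1/0.8) = 6.5 servings → $3.90.
Greek yogurt + brown rice with both tight: 0.8077 servings and 3.673 servings → $3.09.
Cheapest feasible corner: $3.09.

$3.09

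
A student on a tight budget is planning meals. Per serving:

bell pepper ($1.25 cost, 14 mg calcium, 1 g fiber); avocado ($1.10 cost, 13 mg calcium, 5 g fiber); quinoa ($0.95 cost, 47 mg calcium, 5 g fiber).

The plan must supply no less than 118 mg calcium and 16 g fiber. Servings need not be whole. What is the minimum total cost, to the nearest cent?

A basic optimal solution has at most two foods positive. Try each food alone and each pair with both targets met exactly.
bell pepper only: max(118/14, 16/1) = 16 servings → $20.00.
avocado only: max(118/13, 16/5) = 9.077 servings → $9.98.
quinoa only: max(118/47, 16/5) = 3.2 servings → $3.04.
bell pepper + avocado with both tight: 6.702 servings and 1.86 servings → $10.42.
bell pepper + quinoa: intersection lies outside the first quadrant.
avocado + quinoa with both tight: 0.9529 servings and 2.247 servings → $3.18.
The minimum over all feasible corners is $3.04.

$3.04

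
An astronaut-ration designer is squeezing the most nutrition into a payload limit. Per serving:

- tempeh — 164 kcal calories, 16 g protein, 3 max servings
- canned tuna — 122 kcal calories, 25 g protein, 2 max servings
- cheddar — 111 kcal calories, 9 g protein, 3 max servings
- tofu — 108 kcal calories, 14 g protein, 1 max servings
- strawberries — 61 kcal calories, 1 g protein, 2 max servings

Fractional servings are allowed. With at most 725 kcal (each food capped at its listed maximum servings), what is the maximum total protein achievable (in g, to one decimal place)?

100.4 g

Protein per kcal: canned tuna 0.2049, tofu 0.1296, tempeh 0.09756, cheddar 0.08108, strawberries 0.01639.
Take 2 servings of canned tuna: uses 244 kcal, +50.0 g protein (running total 50.0 g).
Take 1 serving of tofu: uses 108 kcal, +14.0 g protein (running total 64.0 g).
Take 2.274 servings of tempeh: uses 373 kcal, +36.4 g protein (running total 100.4 g).
Greedy by best ratio exhausts the calories allowance optimally: 100.4 g.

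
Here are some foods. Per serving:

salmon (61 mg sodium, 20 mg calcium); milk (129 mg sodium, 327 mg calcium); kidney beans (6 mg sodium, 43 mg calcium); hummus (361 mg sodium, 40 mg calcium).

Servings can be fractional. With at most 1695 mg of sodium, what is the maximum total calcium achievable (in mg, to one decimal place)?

Calcium per mg sodium: kidney beans 7.167, milk 2.535, salmon 0.3279, hummus 0.1108.
With no serving limits, spend the whole sodium allowance on kidney beans: 1695 mg / 6 mg × 43 mg = 12147.5 mg.

12147.5 mg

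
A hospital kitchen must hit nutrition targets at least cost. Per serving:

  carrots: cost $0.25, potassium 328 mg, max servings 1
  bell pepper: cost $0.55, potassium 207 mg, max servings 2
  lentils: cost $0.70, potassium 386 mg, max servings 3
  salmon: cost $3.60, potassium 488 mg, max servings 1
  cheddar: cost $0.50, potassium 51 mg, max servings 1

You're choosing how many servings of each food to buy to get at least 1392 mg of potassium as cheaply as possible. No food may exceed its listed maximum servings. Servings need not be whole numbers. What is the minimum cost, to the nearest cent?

Cost per mg of potassium: carrots $0.0008, lentils $0.0018, bell pepper $0.0027, salmon $0.0074, cheddar $0.0098.
Take 1 serving of carrots: +328.0 mg potassium for $0.25 (total $0.25, still need 1064.0 mg).
Take 2.756 servings of lentils: +1064.0 mg potassium for $1.93 (total $2.18, still need 0.0 mg).
Filling from the cheapest source first is optimal under one linear minimum: $2.18.

$2.18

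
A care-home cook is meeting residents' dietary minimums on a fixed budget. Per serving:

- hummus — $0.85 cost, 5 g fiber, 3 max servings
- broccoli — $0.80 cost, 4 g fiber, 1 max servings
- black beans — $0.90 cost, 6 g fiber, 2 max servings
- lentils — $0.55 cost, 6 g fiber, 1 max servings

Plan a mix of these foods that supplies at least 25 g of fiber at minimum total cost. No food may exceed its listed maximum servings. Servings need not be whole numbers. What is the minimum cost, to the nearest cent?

$3.54

Cost per g of fiber: lentils $0.0917, black beans $0.1500, hummus $0.1700, broccoli $0.2000.
Take 1 serving of lentils: +6.0 g fiber for $0.55 (total $0.55, still need 19.0 g).
Take 2 servings of black beans: +12.0 g fiber for $1.80 (total $2.35, still need 7.0 g).
Take 1.4 servings of hummus: +7.0 g fiber for $1.19 (total $3.54, still need 0.0 g).
Filling from the cheapest source first is optimal under one linear minimum: $3.54.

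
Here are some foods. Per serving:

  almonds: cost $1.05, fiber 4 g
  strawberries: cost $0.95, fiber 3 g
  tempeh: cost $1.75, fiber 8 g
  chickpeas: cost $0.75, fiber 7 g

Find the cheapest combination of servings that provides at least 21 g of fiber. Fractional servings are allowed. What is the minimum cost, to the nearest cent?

$2.25

Cost per g of fiber: chickpeas $0.1071, tempeh $0.2188, almonds $0.2625, strawberries $0.3167.
With no serving limits, use only chickpeas: 21 g / 7 g = 3 servings × $0.75 = $2.25.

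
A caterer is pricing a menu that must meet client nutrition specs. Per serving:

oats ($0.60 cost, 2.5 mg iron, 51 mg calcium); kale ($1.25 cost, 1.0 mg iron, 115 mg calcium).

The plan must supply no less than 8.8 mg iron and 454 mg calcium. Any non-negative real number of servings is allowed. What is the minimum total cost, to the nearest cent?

A basic optimal solution has at most two foods positive. Try each food alone and each pair with both targets met exactly.
oats only: max(8.8/2.5, 454/51) = 8.902 servings → $5.34.
kale only: max(8.8/1.0, 454/115) = 8.8 servings → $11.00.
oats + kale with both tight: 2.359 servings and 2.901 servings → $5.04.
Cheapest feasible corner: $5.04.

$5.04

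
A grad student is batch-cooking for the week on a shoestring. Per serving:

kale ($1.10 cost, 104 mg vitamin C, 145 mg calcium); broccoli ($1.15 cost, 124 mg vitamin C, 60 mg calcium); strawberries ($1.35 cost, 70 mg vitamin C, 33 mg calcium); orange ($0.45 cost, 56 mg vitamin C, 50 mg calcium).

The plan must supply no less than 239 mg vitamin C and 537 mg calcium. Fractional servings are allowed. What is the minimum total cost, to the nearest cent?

$4.07

The cheapest plan sits at a corner of the feasible region — with two constraints it uses at most two foods.
kale only: max(239/104, 537/145) = 3.703 servings → $4.07.
broccoli only: max(239/124, 537/60) = 8.95 servings → $10.29.
strawberries only: max(239/70, 537/33) = 16.27 servings → $21.97.
orange only: max(239/56, 537/50) = 10.74 servings → $4.83.
kale + broccoli: the both-tight solution has a negative serving — not a feasible corner.
kale + strawberries: the both-tight solution has a negative serving — not a feasible corner.
kale + orange with both targets exact would need a negative amount; discard.
broccoli + strawberries: the both-tight solution has a negative serving — not a feasible corner.
broccoli + orange: intersection lies outside the first quadrant.
strawberries + orange: the both-tight solution has a negative serving — not a feasible corner.
The minimum over all feasible corners is $4.07.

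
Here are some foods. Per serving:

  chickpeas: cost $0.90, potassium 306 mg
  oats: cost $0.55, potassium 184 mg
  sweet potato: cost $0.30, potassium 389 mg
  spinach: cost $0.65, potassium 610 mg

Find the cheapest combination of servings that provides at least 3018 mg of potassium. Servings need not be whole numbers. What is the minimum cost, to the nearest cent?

Cost per mg of potassium: sweet potato $0.0008, spinach $0.0011, chickpeas $0.0029, oats $0.0030.
With no serving limits, use only sweet potato: 3018 mg / 389 mg = 7.758 servings × $0.30 = $2.33.

$2.33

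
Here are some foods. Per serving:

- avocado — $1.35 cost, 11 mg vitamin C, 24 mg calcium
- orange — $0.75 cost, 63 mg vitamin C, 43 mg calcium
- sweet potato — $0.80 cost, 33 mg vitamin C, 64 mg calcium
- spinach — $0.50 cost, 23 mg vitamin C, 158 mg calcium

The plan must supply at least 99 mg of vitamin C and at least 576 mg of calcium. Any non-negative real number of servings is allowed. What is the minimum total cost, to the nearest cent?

Two binding constraints pin down two serving amounts, so the optimal mix uses at most two foods. The candidates are each food alone (scaled to the tighter of vitamin C/calcium) and each pair with both constraints tight.
avocado only: max(99/11, 576/24) = 24 servings → $32.40.
orange only: max(99/63, 576/43) = 13.4 servings → $10.05.
sweet potato only: max(99/33, 576/64) = 9 servings → $7.20.
spinach only: max(99/23, 576/158) = 4.304 servings → $2.15.
avocado + orange with both targets exact would need a negative amount; discard.
avocado + sweet potato: the both-tight solution has a negative serving — not a feasible corner.
avocado + spinach with both tight: 2.019 servings and 3.339 servings → $4.39.
orange + sweet potato: the both-tight solution has a negative serving — not a feasible corner.
orange + spinach with both tight: 0.267 servings and 3.573 servings → $1.99.
sweet potato + spinach with both tight: 0.6398 servings and 3.386 servings → $2.21.
So the least-cost plan costs $1.99.

$1.99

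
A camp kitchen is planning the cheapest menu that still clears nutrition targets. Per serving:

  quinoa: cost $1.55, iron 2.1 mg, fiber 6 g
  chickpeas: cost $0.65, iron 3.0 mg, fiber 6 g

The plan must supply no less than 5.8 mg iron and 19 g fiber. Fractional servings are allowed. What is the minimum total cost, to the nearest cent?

quinoa only: max(5.8/2.1, 19/6) = 3.167 servings → $4.91.
chickpeas only: max(5.8/3.0, 19/6) = 3.167 servings → $2.06.
quinoa + chickpeas: intersection lies outside the first quadrant.
The minimum over all feasible corners is $2.06.

$2.06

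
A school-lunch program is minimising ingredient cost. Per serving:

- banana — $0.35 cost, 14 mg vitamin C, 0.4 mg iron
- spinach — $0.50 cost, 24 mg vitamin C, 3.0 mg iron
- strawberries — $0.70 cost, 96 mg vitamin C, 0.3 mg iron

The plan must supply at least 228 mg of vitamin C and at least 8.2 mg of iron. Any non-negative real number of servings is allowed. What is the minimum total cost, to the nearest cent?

banana only: max(228/14, 8.2/0.4) = 20.5 servings → $7.17.
spinach only: max(228/24, 8.2/3.0) = 9.5 servings → $4.75.
strawberries only: max(228/96, 8.2/0.3) = 27.33 servings → $19.13.
banana + spinach with both tight: 15.04 servings and 0.7284 servings → $5.63.
banana + strawberries: intersection lies outside the first quadrant.
spinach + strawberries with both tight: 2.56 servings and 1.735 servings → $2.49.
Cheapest feasible corner: $2.49.

$2.49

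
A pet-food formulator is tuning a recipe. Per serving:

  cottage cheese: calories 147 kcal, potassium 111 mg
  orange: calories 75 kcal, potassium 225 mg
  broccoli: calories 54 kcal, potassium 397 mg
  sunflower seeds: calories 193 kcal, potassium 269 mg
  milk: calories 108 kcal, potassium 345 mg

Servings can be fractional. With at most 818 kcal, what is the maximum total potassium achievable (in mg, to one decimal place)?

Potassium per kcal: broccoli 7.352, milk 3.194, orange 3, sunflower seeds 1.394, cottage cheese 0.7551.
With no serving limits, spend the whole calories allowance on broccoli: 818 kcal / 54 kcal × 397 mg = 6013.8 mg.

6013.8 mg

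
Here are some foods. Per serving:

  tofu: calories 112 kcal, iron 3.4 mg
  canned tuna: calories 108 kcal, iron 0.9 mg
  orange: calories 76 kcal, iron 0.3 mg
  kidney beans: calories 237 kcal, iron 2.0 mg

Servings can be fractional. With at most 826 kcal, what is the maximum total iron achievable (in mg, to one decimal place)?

Iron per kcal: tofu 0.03036, kidney beans 0.008439, canned tuna 0.008333, orange 0.003947.
With no serving limits, spend the whole calories allowance on tofu: 826 kcal / 112 kcal × 3.4 mg = 25.1 mg.

25.1 mg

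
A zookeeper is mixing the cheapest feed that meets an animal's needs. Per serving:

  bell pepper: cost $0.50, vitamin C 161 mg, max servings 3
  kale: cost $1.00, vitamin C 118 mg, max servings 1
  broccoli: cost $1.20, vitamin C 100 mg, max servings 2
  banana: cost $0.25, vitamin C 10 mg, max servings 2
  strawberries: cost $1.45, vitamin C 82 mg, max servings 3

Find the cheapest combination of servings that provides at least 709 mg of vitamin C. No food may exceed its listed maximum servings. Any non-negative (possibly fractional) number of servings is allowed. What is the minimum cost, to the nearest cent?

$3.80

Cost per mg of vitamin C: bell pepper $0.0031, kale $0.0085, broccoli $0.0120, strawberries $0.0177, banana $0.0250.
Take 3 servings of bell pepper: +483.0 mg vitamin C for $1.50 (total $1.50, still need 226.0 mg).
Take 1 serving of kale: +118.0 mg vitamin C for $1.00 (total $2.50, still need 108.0 mg).
Take 1.08 servings of broccoli: +108.0 mg vitamin C for $1.30 (total $3.80, still need 0.0 mg).
Filling from the cheapest source first is optimal under one linear minimum: $3.80.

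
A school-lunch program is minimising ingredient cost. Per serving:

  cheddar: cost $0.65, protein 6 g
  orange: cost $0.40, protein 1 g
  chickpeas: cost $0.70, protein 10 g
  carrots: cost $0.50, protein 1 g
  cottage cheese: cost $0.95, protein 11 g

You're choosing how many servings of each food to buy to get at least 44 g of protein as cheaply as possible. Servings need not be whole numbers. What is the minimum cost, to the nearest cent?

$3.08

Cost per g of protein: chickpeas $0.0700, cottage cheese $0.0864, cheddar $0.1083, orange $0.4000, carrots $0.5000.
With no serving limits, use only chickpeas: 44 g / 10 g = 4.4 servings × $0.70 = $3.08.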